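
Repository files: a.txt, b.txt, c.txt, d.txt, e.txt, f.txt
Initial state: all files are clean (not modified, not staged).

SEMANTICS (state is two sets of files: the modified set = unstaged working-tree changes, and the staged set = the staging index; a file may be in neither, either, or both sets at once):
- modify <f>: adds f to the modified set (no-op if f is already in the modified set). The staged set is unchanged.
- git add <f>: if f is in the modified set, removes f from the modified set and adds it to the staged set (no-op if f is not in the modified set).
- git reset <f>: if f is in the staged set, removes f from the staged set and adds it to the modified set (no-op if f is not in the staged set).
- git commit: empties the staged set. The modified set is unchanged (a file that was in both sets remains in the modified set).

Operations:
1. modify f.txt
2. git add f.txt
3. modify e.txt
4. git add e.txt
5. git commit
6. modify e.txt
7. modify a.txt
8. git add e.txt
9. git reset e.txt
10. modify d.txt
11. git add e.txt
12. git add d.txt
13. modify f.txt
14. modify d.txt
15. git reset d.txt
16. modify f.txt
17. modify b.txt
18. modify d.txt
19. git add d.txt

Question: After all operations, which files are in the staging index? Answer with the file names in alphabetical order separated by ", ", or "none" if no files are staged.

Answer: d.txt, e.txt

Derivation:
After op 1 (modify f.txt): modified={f.txt} staged={none}
After op 2 (git add f.txt): modified={none} staged={f.txt}
After op 3 (modify e.txt): modified={e.txt} staged={f.txt}
After op 4 (git add e.txt): modified={none} staged={e.txt, f.txt}
After op 5 (git commit): modified={none} staged={none}
After op 6 (modify e.txt): modified={e.txt} staged={none}
After op 7 (modify a.txt): modified={a.txt, e.txt} staged={none}
After op 8 (git add e.txt): modified={a.txt} staged={e.txt}
After op 9 (git reset e.txt): modified={a.txt, e.txt} staged={none}
After op 10 (modify d.txt): modified={a.txt, d.txt, e.txt} staged={none}
After op 11 (git add e.txt): modified={a.txt, d.txt} staged={e.txt}
After op 12 (git add d.txt): modified={a.txt} staged={d.txt, e.txt}
After op 13 (modify f.txt): modified={a.txt, f.txt} staged={d.txt, e.txt}
After op 14 (modify d.txt): modified={a.txt, d.txt, f.txt} staged={d.txt, e.txt}
After op 15 (git reset d.txt): modified={a.txt, d.txt, f.txt} staged={e.txt}
After op 16 (modify f.txt): modified={a.txt, d.txt, f.txt} staged={e.txt}
After op 17 (modify b.txt): modified={a.txt, b.txt, d.txt, f.txt} staged={e.txt}
After op 18 (modify d.txt): modified={a.txt, b.txt, d.txt, f.txt} staged={e.txt}
After op 19 (git add d.txt): modified={a.txt, b.txt, f.txt} staged={d.txt, e.txt}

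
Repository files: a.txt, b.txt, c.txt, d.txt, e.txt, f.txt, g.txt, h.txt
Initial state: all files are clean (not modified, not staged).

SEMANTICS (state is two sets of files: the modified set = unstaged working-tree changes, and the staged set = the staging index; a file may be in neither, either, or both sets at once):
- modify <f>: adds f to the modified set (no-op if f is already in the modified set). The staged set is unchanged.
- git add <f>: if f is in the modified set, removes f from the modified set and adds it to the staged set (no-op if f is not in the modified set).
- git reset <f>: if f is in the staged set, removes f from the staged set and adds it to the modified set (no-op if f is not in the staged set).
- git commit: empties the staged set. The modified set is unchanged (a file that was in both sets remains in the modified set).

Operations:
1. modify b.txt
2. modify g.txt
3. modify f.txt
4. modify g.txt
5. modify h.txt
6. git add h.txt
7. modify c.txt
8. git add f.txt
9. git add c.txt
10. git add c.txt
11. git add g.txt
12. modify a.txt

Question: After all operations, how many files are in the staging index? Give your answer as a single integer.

After op 1 (modify b.txt): modified={b.txt} staged={none}
After op 2 (modify g.txt): modified={b.txt, g.txt} staged={none}
After op 3 (modify f.txt): modified={b.txt, f.txt, g.txt} staged={none}
After op 4 (modify g.txt): modified={b.txt, f.txt, g.txt} staged={none}
After op 5 (modify h.txt): modified={b.txt, f.txt, g.txt, h.txt} staged={none}
After op 6 (git add h.txt): modified={b.txt, f.txt, g.txt} staged={h.txt}
After op 7 (modify c.txt): modified={b.txt, c.txt, f.txt, g.txt} staged={h.txt}
After op 8 (git add f.txt): modified={b.txt, c.txt, g.txt} staged={f.txt, h.txt}
After op 9 (git add c.txt): modified={b.txt, g.txt} staged={c.txt, f.txt, h.txt}
After op 10 (git add c.txt): modified={b.txt, g.txt} staged={c.txt, f.txt, h.txt}
After op 11 (git add g.txt): modified={b.txt} staged={c.txt, f.txt, g.txt, h.txt}
After op 12 (modify a.txt): modified={a.txt, b.txt} staged={c.txt, f.txt, g.txt, h.txt}
Final staged set: {c.txt, f.txt, g.txt, h.txt} -> count=4

Answer: 4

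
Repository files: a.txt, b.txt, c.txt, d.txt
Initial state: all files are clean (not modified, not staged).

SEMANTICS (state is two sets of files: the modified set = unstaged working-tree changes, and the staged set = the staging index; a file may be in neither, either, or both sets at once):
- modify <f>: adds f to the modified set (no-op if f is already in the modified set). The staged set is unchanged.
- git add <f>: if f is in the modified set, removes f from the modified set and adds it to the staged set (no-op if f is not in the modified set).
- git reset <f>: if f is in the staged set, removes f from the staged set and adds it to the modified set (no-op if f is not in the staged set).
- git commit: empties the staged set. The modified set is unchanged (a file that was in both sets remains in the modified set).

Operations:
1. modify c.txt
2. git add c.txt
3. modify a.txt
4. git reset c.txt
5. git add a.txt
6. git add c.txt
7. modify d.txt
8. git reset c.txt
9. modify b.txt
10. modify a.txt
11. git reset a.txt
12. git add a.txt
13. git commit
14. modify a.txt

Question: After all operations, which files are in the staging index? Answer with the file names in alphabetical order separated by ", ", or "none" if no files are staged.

Answer: none

Derivation:
After op 1 (modify c.txt): modified={c.txt} staged={none}
After op 2 (git add c.txt): modified={none} staged={c.txt}
After op 3 (modify a.txt): modified={a.txt} staged={c.txt}
After op 4 (git reset c.txt): modified={a.txt, c.txt} staged={none}
After op 5 (git add a.txt): modified={c.txt} staged={a.txt}
After op 6 (git add c.txt): modified={none} staged={a.txt, c.txt}
After op 7 (modify d.txt): modified={d.txt} staged={a.txt, c.txt}
After op 8 (git reset c.txt): modified={c.txt, d.txt} staged={a.txt}
After op 9 (modify b.txt): modified={b.txt, c.txt, d.txt} staged={a.txt}
After op 10 (modify a.txt): modified={a.txt, b.txt, c.txt, d.txt} staged={a.txt}
After op 11 (git reset a.txt): modified={a.txt, b.txt, c.txt, d.txt} staged={none}
After op 12 (git add a.txt): modified={b.txt, c.txt, d.txt} staged={a.txt}
After op 13 (git commit): modified={b.txt, c.txt, d.txt} staged={none}
After op 14 (modify a.txt): modified={a.txt, b.txt, c.txt, d.txt} staged={none}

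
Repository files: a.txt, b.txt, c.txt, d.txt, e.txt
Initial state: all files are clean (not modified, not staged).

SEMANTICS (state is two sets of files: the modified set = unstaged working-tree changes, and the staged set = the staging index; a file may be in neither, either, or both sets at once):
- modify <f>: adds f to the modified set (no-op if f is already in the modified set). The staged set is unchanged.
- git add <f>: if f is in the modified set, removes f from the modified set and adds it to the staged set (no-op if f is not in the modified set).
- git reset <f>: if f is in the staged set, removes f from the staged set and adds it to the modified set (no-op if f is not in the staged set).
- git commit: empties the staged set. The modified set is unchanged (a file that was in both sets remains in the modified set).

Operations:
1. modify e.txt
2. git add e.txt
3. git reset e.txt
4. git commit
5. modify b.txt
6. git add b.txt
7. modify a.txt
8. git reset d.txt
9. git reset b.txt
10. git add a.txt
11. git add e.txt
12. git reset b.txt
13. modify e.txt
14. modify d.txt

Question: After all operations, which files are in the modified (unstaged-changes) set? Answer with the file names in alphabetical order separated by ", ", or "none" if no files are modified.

After op 1 (modify e.txt): modified={e.txt} staged={none}
After op 2 (git add e.txt): modified={none} staged={e.txt}
After op 3 (git reset e.txt): modified={e.txt} staged={none}
After op 4 (git commit): modified={e.txt} staged={none}
After op 5 (modify b.txt): modified={b.txt, e.txt} staged={none}
After op 6 (git add b.txt): modified={e.txt} staged={b.txt}
After op 7 (modify a.txt): modified={a.txt, e.txt} staged={b.txt}
After op 8 (git reset d.txt): modified={a.txt, e.txt} staged={b.txt}
After op 9 (git reset b.txt): modified={a.txt, b.txt, e.txt} staged={none}
After op 10 (git add a.txt): modified={b.txt, e.txt} staged={a.txt}
After op 11 (git add e.txt): modified={b.txt} staged={a.txt, e.txt}
After op 12 (git reset b.txt): modified={b.txt} staged={a.txt, e.txt}
After op 13 (modify e.txt): modified={b.txt, e.txt} staged={a.txt, e.txt}
After op 14 (modify d.txt): modified={b.txt, d.txt, e.txt} staged={a.txt, e.txt}

Answer: b.txt, d.txt, e.txt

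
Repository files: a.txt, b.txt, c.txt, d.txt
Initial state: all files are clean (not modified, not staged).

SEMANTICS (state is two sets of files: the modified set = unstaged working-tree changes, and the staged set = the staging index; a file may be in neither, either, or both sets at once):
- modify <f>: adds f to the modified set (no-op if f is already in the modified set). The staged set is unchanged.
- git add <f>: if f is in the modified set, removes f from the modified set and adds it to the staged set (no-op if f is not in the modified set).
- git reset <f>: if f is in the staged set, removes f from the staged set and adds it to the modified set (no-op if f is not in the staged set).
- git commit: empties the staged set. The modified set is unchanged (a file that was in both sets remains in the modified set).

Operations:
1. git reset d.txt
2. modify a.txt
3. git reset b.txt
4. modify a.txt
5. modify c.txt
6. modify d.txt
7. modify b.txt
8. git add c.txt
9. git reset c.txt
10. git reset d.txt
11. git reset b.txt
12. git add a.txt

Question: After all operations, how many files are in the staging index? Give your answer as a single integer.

Answer: 1

Derivation:
After op 1 (git reset d.txt): modified={none} staged={none}
After op 2 (modify a.txt): modified={a.txt} staged={none}
After op 3 (git reset b.txt): modified={a.txt} staged={none}
After op 4 (modify a.txt): modified={a.txt} staged={none}
After op 5 (modify c.txt): modified={a.txt, c.txt} staged={none}
After op 6 (modify d.txt): modified={a.txt, c.txt, d.txt} staged={none}
After op 7 (modify b.txt): modified={a.txt, b.txt, c.txt, d.txt} staged={none}
After op 8 (git add c.txt): modified={a.txt, b.txt, d.txt} staged={c.txt}
After op 9 (git reset c.txt): modified={a.txt, b.txt, c.txt, d.txt} staged={none}
After op 10 (git reset d.txt): modified={a.txt, b.txt, c.txt, d.txt} staged={none}
After op 11 (git reset b.txt): modified={a.txt, b.txt, c.txt, d.txt} staged={none}
After op 12 (git add a.txt): modified={b.txt, c.txt, d.txt} staged={a.txt}
Final staged set: {a.txt} -> count=1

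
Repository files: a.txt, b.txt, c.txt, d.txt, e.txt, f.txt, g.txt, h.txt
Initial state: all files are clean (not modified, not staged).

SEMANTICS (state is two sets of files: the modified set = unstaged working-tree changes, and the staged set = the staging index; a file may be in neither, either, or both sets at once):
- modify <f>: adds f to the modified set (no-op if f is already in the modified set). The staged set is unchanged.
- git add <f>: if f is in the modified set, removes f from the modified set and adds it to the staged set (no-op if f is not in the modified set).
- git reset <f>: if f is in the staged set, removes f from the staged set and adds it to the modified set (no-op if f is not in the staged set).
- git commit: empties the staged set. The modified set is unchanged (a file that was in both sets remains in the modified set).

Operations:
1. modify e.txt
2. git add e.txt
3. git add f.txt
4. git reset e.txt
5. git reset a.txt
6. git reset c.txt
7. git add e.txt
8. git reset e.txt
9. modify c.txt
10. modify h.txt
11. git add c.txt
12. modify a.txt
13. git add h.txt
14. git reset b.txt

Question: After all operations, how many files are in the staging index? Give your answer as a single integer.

Answer: 2

Derivation:
After op 1 (modify e.txt): modified={e.txt} staged={none}
After op 2 (git add e.txt): modified={none} staged={e.txt}
After op 3 (git add f.txt): modified={none} staged={e.txt}
After op 4 (git reset e.txt): modified={e.txt} staged={none}
After op 5 (git reset a.txt): modified={e.txt} staged={none}
After op 6 (git reset c.txt): modified={e.txt} staged={none}
After op 7 (git add e.txt): modified={none} staged={e.txt}
After op 8 (git reset e.txt): modified={e.txt} staged={none}
After op 9 (modify c.txt): modified={c.txt, e.txt} staged={none}
After op 10 (modify h.txt): modified={c.txt, e.txt, h.txt} staged={none}
After op 11 (git add c.txt): modified={e.txt, h.txt} staged={c.txt}
After op 12 (modify a.txt): modified={a.txt, e.txt, h.txt} staged={c.txt}
After op 13 (git add h.txt): modified={a.txt, e.txt} staged={c.txt, h.txt}
After op 14 (git reset b.txt): modified={a.txt, e.txt} staged={c.txt, h.txt}
Final staged set: {c.txt, h.txt} -> count=2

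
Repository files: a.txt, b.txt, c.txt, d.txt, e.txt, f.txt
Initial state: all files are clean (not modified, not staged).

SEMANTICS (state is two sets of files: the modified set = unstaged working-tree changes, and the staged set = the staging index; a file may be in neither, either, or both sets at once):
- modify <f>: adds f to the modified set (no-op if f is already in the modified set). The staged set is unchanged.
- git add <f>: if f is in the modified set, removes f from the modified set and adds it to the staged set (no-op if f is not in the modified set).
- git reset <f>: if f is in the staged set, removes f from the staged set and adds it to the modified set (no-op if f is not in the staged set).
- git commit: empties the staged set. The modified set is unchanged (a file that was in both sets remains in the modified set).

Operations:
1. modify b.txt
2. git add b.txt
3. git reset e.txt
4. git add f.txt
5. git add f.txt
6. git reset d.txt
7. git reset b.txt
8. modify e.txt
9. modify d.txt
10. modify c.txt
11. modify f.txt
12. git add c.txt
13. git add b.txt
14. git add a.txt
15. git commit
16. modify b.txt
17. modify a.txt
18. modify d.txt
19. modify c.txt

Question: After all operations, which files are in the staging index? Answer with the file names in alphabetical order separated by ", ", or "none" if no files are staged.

Answer: none

Derivation:
After op 1 (modify b.txt): modified={b.txt} staged={none}
After op 2 (git add b.txt): modified={none} staged={b.txt}
After op 3 (git reset e.txt): modified={none} staged={b.txt}
After op 4 (git add f.txt): modified={none} staged={b.txt}
After op 5 (git add f.txt): modified={none} staged={b.txt}
After op 6 (git reset d.txt): modified={none} staged={b.txt}
After op 7 (git reset b.txt): modified={b.txt} staged={none}
After op 8 (modify e.txt): modified={b.txt, e.txt} staged={none}
After op 9 (modify d.txt): modified={b.txt, d.txt, e.txt} staged={none}
After op 10 (modify c.txt): modified={b.txt, c.txt, d.txt, e.txt} staged={none}
After op 11 (modify f.txt): modified={b.txt, c.txt, d.txt, e.txt, f.txt} staged={none}
After op 12 (git add c.txt): modified={b.txt, d.txt, e.txt, f.txt} staged={c.txt}
After op 13 (git add b.txt): modified={d.txt, e.txt, f.txt} staged={b.txt, c.txt}
After op 14 (git add a.txt): modified={d.txt, e.txt, f.txt} staged={b.txt, c.txt}
After op 15 (git commit): modified={d.txt, e.txt, f.txt} staged={none}
After op 16 (modify b.txt): modified={b.txt, d.txt, e.txt, f.txt} staged={none}
After op 17 (modify a.txt): modified={a.txt, b.txt, d.txt, e.txt, f.txt} staged={none}
After op 18 (modify d.txt): modified={a.txt, b.txt, d.txt, e.txt, f.txt} staged={none}
After op 19 (modify c.txt): modified={a.txt, b.txt, c.txt, d.txt, e.txt, f.txt} staged={none}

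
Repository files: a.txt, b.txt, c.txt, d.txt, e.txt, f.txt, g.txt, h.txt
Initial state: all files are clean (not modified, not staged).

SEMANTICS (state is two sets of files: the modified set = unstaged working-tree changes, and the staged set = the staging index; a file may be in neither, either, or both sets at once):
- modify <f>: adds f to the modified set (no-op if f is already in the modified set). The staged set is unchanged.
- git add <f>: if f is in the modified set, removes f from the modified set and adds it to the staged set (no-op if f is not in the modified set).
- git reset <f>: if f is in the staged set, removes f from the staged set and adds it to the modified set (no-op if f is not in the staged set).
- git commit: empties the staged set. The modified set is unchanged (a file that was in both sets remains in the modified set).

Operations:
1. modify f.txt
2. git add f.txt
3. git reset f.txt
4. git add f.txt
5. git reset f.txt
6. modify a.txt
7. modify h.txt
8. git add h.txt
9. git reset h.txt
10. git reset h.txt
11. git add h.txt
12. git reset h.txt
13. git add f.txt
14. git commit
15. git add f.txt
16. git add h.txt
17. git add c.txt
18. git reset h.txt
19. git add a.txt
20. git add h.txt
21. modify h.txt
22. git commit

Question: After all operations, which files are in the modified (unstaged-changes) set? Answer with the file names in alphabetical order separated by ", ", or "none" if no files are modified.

After op 1 (modify f.txt): modified={f.txt} staged={none}
After op 2 (git add f.txt): modified={none} staged={f.txt}
After op 3 (git reset f.txt): modified={f.txt} staged={none}
After op 4 (git add f.txt): modified={none} staged={f.txt}
After op 5 (git reset f.txt): modified={f.txt} staged={none}
After op 6 (modify a.txt): modified={a.txt, f.txt} staged={none}
After op 7 (modify h.txt): modified={a.txt, f.txt, h.txt} staged={none}
After op 8 (git add h.txt): modified={a.txt, f.txt} staged={h.txt}
After op 9 (git reset h.txt): modified={a.txt, f.txt, h.txt} staged={none}
After op 10 (git reset h.txt): modified={a.txt, f.txt, h.txt} staged={none}
After op 11 (git add h.txt): modified={a.txt, f.txt} staged={h.txt}
After op 12 (git reset h.txt): modified={a.txt, f.txt, h.txt} staged={none}
After op 13 (git add f.txt): modified={a.txt, h.txt} staged={f.txt}
After op 14 (git commit): modified={a.txt, h.txt} staged={none}
After op 15 (git add f.txt): modified={a.txt, h.txt} staged={none}
After op 16 (git add h.txt): modified={a.txt} staged={h.txt}
After op 17 (git add c.txt): modified={a.txt} staged={h.txt}
After op 18 (git reset h.txt): modified={a.txt, h.txt} staged={none}
After op 19 (git add a.txt): modified={h.txt} staged={a.txt}
After op 20 (git add h.txt): modified={none} staged={a.txt, h.txt}
After op 21 (modify h.txt): modified={h.txt} staged={a.txt, h.txt}
After op 22 (git commit): modified={h.txt} staged={none}

Answer: h.txt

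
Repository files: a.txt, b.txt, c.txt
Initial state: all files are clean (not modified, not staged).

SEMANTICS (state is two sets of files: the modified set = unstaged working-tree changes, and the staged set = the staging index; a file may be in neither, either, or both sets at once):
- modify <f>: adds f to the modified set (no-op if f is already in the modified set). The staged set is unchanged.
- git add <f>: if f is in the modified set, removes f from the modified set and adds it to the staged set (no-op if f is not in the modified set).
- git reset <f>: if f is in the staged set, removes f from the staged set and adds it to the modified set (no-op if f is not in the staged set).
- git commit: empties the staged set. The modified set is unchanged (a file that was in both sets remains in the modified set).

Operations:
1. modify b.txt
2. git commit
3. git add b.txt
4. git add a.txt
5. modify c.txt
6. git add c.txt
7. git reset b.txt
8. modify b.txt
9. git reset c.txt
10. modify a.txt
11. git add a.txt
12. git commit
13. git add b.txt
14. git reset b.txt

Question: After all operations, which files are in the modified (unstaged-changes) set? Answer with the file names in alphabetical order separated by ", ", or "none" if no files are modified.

Answer: b.txt, c.txt

Derivation:
After op 1 (modify b.txt): modified={b.txt} staged={none}
After op 2 (git commit): modified={b.txt} staged={none}
After op 3 (git add b.txt): modified={none} staged={b.txt}
After op 4 (git add a.txt): modified={none} staged={b.txt}
After op 5 (modify c.txt): modified={c.txt} staged={b.txt}
After op 6 (git add c.txt): modified={none} staged={b.txt, c.txt}
After op 7 (git reset b.txt): modified={b.txt} staged={c.txt}
After op 8 (modify b.txt): modified={b.txt} staged={c.txt}
After op 9 (git reset c.txt): modified={b.txt, c.txt} staged={none}
After op 10 (modify a.txt): modified={a.txt, b.txt, c.txt} staged={none}
After op 11 (git add a.txt): modified={b.txt, c.txt} staged={a.txt}
After op 12 (git commit): modified={b.txt, c.txt} staged={none}
After op 13 (git add b.txt): modified={c.txt} staged={b.txt}
After op 14 (git reset b.txt): modified={b.txt, c.txt} staged={none}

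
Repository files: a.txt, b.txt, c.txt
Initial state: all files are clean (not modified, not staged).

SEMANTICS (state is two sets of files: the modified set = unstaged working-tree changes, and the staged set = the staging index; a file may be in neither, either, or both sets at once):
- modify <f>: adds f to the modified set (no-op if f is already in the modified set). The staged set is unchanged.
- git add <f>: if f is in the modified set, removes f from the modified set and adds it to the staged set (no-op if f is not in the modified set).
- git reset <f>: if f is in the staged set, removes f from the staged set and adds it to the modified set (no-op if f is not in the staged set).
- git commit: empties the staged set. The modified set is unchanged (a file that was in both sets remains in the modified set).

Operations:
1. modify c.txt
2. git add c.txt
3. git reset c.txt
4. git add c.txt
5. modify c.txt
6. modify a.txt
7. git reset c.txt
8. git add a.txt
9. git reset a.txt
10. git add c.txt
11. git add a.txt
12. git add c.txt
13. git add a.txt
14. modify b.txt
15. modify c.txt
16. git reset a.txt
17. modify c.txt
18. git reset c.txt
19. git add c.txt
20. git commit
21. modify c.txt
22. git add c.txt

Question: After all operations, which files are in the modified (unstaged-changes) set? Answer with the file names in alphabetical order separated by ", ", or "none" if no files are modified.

Answer: a.txt, b.txt

Derivation:
After op 1 (modify c.txt): modified={c.txt} staged={none}
After op 2 (git add c.txt): modified={none} staged={c.txt}
After op 3 (git reset c.txt): modified={c.txt} staged={none}
After op 4 (git add c.txt): modified={none} staged={c.txt}
After op 5 (modify c.txt): modified={c.txt} staged={c.txt}
After op 6 (modify a.txt): modified={a.txt, c.txt} staged={c.txt}
After op 7 (git reset c.txt): modified={a.txt, c.txt} staged={none}
After op 8 (git add a.txt): modified={c.txt} staged={a.txt}
After op 9 (git reset a.txt): modified={a.txt, c.txt} staged={none}
After op 10 (git add c.txt): modified={a.txt} staged={c.txt}
After op 11 (git add a.txt): modified={none} staged={a.txt, c.txt}
After op 12 (git add c.txt): modified={none} staged={a.txt, c.txt}
After op 13 (git add a.txt): modified={none} staged={a.txt, c.txt}
After op 14 (modify b.txt): modified={b.txt} staged={a.txt, c.txt}
After op 15 (modify c.txt): modified={b.txt, c.txt} staged={a.txt, c.txt}
After op 16 (git reset a.txt): modified={a.txt, b.txt, c.txt} staged={c.txt}
After op 17 (modify c.txt): modified={a.txt, b.txt, c.txt} staged={c.txt}
After op 18 (git reset c.txt): modified={a.txt, b.txt, c.txt} staged={none}
After op 19 (git add c.txt): modified={a.txt, b.txt} staged={c.txt}
After op 20 (git commit): modified={a.txt, b.txt} staged={none}
After op 21 (modify c.txt): modified={a.txt, b.txt, c.txt} staged={none}
After op 22 (git add c.txt): modified={a.txt, b.txt} staged={c.txt}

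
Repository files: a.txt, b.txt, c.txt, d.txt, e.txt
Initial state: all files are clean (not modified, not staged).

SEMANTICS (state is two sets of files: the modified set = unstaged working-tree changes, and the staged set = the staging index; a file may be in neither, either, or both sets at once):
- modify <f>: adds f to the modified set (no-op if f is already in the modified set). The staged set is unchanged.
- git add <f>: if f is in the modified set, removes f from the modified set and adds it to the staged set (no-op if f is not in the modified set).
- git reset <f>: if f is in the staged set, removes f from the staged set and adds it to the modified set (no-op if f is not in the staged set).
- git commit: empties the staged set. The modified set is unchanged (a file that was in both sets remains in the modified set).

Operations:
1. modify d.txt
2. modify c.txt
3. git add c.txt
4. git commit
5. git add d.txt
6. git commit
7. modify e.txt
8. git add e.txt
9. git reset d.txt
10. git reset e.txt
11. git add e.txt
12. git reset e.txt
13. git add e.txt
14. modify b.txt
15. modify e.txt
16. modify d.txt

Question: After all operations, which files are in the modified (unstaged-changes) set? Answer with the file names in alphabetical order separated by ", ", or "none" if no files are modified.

After op 1 (modify d.txt): modified={d.txt} staged={none}
After op 2 (modify c.txt): modified={c.txt, d.txt} staged={none}
After op 3 (git add c.txt): modified={d.txt} staged={c.txt}
After op 4 (git commit): modified={d.txt} staged={none}
After op 5 (git add d.txt): modified={none} staged={d.txt}
After op 6 (git commit): modified={none} staged={none}
After op 7 (modify e.txt): modified={e.txt} staged={none}
After op 8 (git add e.txt): modified={none} staged={e.txt}
After op 9 (git reset d.txt): modified={none} staged={e.txt}
After op 10 (git reset e.txt): modified={e.txt} staged={none}
After op 11 (git add e.txt): modified={none} staged={e.txt}
After op 12 (git reset e.txt): modified={e.txt} staged={none}
After op 13 (git add e.txt): modified={none} staged={e.txt}
After op 14 (modify b.txt): modified={b.txt} staged={e.txt}
After op 15 (modify e.txt): modified={b.txt, e.txt} staged={e.txt}
After op 16 (modify d.txt): modified={b.txt, d.txt, e.txt} staged={e.txt}

Answer: b.txt, d.txt, e.txt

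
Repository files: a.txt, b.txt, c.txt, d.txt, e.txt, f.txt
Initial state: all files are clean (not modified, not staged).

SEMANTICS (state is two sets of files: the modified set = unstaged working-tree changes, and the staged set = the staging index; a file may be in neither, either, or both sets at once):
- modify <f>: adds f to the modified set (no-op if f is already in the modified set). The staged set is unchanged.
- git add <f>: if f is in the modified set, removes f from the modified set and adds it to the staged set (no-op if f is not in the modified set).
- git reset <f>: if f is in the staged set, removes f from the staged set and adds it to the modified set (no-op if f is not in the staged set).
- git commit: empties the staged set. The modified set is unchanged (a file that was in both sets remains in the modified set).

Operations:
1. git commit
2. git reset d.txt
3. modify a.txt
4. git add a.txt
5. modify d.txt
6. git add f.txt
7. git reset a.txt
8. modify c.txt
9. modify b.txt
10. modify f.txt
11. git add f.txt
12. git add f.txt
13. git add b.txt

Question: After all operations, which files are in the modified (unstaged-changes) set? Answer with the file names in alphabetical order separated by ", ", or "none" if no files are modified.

After op 1 (git commit): modified={none} staged={none}
After op 2 (git reset d.txt): modified={none} staged={none}
After op 3 (modify a.txt): modified={a.txt} staged={none}
After op 4 (git add a.txt): modified={none} staged={a.txt}
After op 5 (modify d.txt): modified={d.txt} staged={a.txt}
After op 6 (git add f.txt): modified={d.txt} staged={a.txt}
After op 7 (git reset a.txt): modified={a.txt, d.txt} staged={none}
After op 8 (modify c.txt): modified={a.txt, c.txt, d.txt} staged={none}
After op 9 (modify b.txt): modified={a.txt, b.txt, c.txt, d.txt} staged={none}
After op 10 (modify f.txt): modified={a.txt, b.txt, c.txt, d.txt, f.txt} staged={none}
After op 11 (git add f.txt): modified={a.txt, b.txt, c.txt, d.txt} staged={f.txt}
After op 12 (git add f.txt): modified={a.txt, b.txt, c.txt, d.txt} staged={f.txt}
After op 13 (git add b.txt): modified={a.txt, c.txt, d.txt} staged={b.txt, f.txt}

Answer: a.txt, c.txt, d.txt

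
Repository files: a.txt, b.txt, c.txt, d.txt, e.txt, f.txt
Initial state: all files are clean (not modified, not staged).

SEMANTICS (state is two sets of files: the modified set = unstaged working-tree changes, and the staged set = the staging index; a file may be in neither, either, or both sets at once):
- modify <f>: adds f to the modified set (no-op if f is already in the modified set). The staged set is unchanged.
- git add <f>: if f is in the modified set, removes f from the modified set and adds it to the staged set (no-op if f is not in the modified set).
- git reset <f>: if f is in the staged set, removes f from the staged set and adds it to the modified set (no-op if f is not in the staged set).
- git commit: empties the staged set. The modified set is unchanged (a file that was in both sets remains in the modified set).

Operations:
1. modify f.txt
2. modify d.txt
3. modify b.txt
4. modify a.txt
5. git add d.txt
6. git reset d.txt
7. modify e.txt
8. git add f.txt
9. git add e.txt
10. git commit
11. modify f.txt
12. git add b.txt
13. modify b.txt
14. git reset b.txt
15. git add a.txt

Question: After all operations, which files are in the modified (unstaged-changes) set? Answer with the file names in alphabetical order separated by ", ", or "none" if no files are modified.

Answer: b.txt, d.txt, f.txt

Derivation:
After op 1 (modify f.txt): modified={f.txt} staged={none}
After op 2 (modify d.txt): modified={d.txt, f.txt} staged={none}
After op 3 (modify b.txt): modified={b.txt, d.txt, f.txt} staged={none}
After op 4 (modify a.txt): modified={a.txt, b.txt, d.txt, f.txt} staged={none}
After op 5 (git add d.txt): modified={a.txt, b.txt, f.txt} staged={d.txt}
After op 6 (git reset d.txt): modified={a.txt, b.txt, d.txt, f.txt} staged={none}
After op 7 (modify e.txt): modified={a.txt, b.txt, d.txt, e.txt, f.txt} staged={none}
After op 8 (git add f.txt): modified={a.txt, b.txt, d.txt, e.txt} staged={f.txt}
After op 9 (git add e.txt): modified={a.txt, b.txt, d.txt} staged={e.txt, f.txt}
After op 10 (git commit): modified={a.txt, b.txt, d.txt} staged={none}
After op 11 (modify f.txt): modified={a.txt, b.txt, d.txt, f.txt} staged={none}
After op 12 (git add b.txt): modified={a.txt, d.txt, f.txt} staged={b.txt}
After op 13 (modify b.txt): modified={a.txt, b.txt, d.txt, f.txt} staged={b.txt}
After op 14 (git reset b.txt): modified={a.txt, b.txt, d.txt, f.txt} staged={none}
After op 15 (git add a.txt): modified={b.txt, d.txt, f.txt} staged={a.txt}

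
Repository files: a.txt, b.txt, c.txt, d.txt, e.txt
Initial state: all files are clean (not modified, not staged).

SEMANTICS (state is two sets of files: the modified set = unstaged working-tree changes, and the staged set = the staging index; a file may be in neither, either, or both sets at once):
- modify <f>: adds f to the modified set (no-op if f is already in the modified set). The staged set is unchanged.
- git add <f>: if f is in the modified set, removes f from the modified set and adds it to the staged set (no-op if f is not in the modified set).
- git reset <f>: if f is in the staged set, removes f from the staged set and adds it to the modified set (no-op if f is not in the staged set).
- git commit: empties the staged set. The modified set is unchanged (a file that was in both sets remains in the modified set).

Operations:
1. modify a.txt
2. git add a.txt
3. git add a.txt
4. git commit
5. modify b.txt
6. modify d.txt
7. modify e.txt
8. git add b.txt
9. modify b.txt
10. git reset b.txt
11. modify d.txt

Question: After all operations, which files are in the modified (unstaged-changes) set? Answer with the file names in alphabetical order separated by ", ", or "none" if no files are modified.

After op 1 (modify a.txt): modified={a.txt} staged={none}
After op 2 (git add a.txt): modified={none} staged={a.txt}
After op 3 (git add a.txt): modified={none} staged={a.txt}
After op 4 (git commit): modified={none} staged={none}
After op 5 (modify b.txt): modified={b.txt} staged={none}
After op 6 (modify d.txt): modified={b.txt, d.txt} staged={none}
After op 7 (modify e.txt): modified={b.txt, d.txt, e.txt} staged={none}
After op 8 (git add b.txt): modified={d.txt, e.txt} staged={b.txt}
After op 9 (modify b.txt): modified={b.txt, d.txt, e.txt} staged={b.txt}
After op 10 (git reset b.txt): modified={b.txt, d.txt, e.txt} staged={none}
After op 11 (modify d.txt): modified={b.txt, d.txt, e.txt} staged={none}

Answer: b.txt, d.txt, e.txt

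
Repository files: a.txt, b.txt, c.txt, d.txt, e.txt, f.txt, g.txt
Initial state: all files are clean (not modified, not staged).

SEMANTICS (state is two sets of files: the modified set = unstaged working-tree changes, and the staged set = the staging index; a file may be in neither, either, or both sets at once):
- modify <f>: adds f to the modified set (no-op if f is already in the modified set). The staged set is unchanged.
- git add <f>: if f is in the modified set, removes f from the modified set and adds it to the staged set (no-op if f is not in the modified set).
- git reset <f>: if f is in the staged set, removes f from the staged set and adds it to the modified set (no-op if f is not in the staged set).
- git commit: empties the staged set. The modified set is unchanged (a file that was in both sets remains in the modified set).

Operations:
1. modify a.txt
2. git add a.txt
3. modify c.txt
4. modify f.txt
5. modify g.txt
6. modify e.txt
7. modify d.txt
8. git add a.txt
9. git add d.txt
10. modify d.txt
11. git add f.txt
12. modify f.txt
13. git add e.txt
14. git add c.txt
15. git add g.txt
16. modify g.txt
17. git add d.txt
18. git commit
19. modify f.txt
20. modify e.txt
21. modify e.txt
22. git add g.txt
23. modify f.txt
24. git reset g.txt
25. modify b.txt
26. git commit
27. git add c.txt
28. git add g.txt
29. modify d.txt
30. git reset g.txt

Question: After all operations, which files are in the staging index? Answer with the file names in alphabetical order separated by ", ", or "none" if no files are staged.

Answer: none

Derivation:
After op 1 (modify a.txt): modified={a.txt} staged={none}
After op 2 (git add a.txt): modified={none} staged={a.txt}
After op 3 (modify c.txt): modified={c.txt} staged={a.txt}
After op 4 (modify f.txt): modified={c.txt, f.txt} staged={a.txt}
After op 5 (modify g.txt): modified={c.txt, f.txt, g.txt} staged={a.txt}
After op 6 (modify e.txt): modified={c.txt, e.txt, f.txt, g.txt} staged={a.txt}
After op 7 (modify d.txt): modified={c.txt, d.txt, e.txt, f.txt, g.txt} staged={a.txt}
After op 8 (git add a.txt): modified={c.txt, d.txt, e.txt, f.txt, g.txt} staged={a.txt}
After op 9 (git add d.txt): modified={c.txt, e.txt, f.txt, g.txt} staged={a.txt, d.txt}
After op 10 (modify d.txt): modified={c.txt, d.txt, e.txt, f.txt, g.txt} staged={a.txt, d.txt}
After op 11 (git add f.txt): modified={c.txt, d.txt, e.txt, g.txt} staged={a.txt, d.txt, f.txt}
After op 12 (modify f.txt): modified={c.txt, d.txt, e.txt, f.txt, g.txt} staged={a.txt, d.txt, f.txt}
After op 13 (git add e.txt): modified={c.txt, d.txt, f.txt, g.txt} staged={a.txt, d.txt, e.txt, f.txt}
After op 14 (git add c.txt): modified={d.txt, f.txt, g.txt} staged={a.txt, c.txt, d.txt, e.txt, f.txt}
After op 15 (git add g.txt): modified={d.txt, f.txt} staged={a.txt, c.txt, d.txt, e.txt, f.txt, g.txt}
After op 16 (modify g.txt): modified={d.txt, f.txt, g.txt} staged={a.txt, c.txt, d.txt, e.txt, f.txt, g.txt}
After op 17 (git add d.txt): modified={f.txt, g.txt} staged={a.txt, c.txt, d.txt, e.txt, f.txt, g.txt}
After op 18 (git commit): modified={f.txt, g.txt} staged={none}
After op 19 (modify f.txt): modified={f.txt, g.txt} staged={none}
After op 20 (modify e.txt): modified={e.txt, f.txt, g.txt} staged={none}
After op 21 (modify e.txt): modified={e.txt, f.txt, g.txt} staged={none}
After op 22 (git add g.txt): modified={e.txt, f.txt} staged={g.txt}
After op 23 (modify f.txt): modified={e.txt, f.txt} staged={g.txt}
After op 24 (git reset g.txt): modified={e.txt, f.txt, g.txt} staged={none}
After op 25 (modify b.txt): modified={b.txt, e.txt, f.txt, g.txt} staged={none}
After op 26 (git commit): modified={b.txt, e.txt, f.txt, g.txt} staged={none}
After op 27 (git add c.txt): modified={b.txt, e.txt, f.txt, g.txt} staged={none}
After op 28 (git add g.txt): modified={b.txt, e.txt, f.txt} staged={g.txt}
After op 29 (modify d.txt): modified={b.txt, d.txt, e.txt, f.txt} staged={g.txt}
After op 30 (git reset g.txt): modified={b.txt, d.txt, e.txt, f.txt, g.txt} staged={none}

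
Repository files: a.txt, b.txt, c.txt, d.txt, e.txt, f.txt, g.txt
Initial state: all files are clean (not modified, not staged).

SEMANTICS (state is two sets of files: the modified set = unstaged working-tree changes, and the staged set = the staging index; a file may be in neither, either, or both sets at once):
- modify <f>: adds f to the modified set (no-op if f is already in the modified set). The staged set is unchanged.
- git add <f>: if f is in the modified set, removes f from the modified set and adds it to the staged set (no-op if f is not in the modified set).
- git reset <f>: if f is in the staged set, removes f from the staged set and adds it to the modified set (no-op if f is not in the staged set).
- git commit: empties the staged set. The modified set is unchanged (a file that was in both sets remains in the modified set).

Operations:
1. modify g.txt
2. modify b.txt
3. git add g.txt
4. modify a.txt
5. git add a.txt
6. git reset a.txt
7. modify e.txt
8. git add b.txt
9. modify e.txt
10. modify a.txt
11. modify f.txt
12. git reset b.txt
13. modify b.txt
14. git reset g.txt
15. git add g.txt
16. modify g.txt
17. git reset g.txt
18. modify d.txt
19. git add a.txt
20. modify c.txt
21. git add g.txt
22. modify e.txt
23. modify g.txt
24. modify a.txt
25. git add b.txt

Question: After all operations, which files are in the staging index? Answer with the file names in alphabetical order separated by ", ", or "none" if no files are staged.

After op 1 (modify g.txt): modified={g.txt} staged={none}
After op 2 (modify b.txt): modified={b.txt, g.txt} staged={none}
After op 3 (git add g.txt): modified={b.txt} staged={g.txt}
After op 4 (modify a.txt): modified={a.txt, b.txt} staged={g.txt}
After op 5 (git add a.txt): modified={b.txt} staged={a.txt, g.txt}
After op 6 (git reset a.txt): modified={a.txt, b.txt} staged={g.txt}
After op 7 (modify e.txt): modified={a.txt, b.txt, e.txt} staged={g.txt}
After op 8 (git add b.txt): modified={a.txt, e.txt} staged={b.txt, g.txt}
After op 9 (modify e.txt): modified={a.txt, e.txt} staged={b.txt, g.txt}
After op 10 (modify a.txt): modified={a.txt, e.txt} staged={b.txt, g.txt}
After op 11 (modify f.txt): modified={a.txt, e.txt, f.txt} staged={b.txt, g.txt}
After op 12 (git reset b.txt): modified={a.txt, b.txt, e.txt, f.txt} staged={g.txt}
After op 13 (modify b.txt): modified={a.txt, b.txt, e.txt, f.txt} staged={g.txt}
After op 14 (git reset g.txt): modified={a.txt, b.txt, e.txt, f.txt, g.txt} staged={none}
After op 15 (git add g.txt): modified={a.txt, b.txt, e.txt, f.txt} staged={g.txt}
After op 16 (modify g.txt): modified={a.txt, b.txt, e.txt, f.txt, g.txt} staged={g.txt}
After op 17 (git reset g.txt): modified={a.txt, b.txt, e.txt, f.txt, g.txt} staged={none}
After op 18 (modify d.txt): modified={a.txt, b.txt, d.txt, e.txt, f.txt, g.txt} staged={none}
After op 19 (git add a.txt): modified={b.txt, d.txt, e.txt, f.txt, g.txt} staged={a.txt}
After op 20 (modify c.txt): modified={b.txt, c.txt, d.txt, e.txt, f.txt, g.txt} staged={a.txt}
After op 21 (git add g.txt): modified={b.txt, c.txt, d.txt, e.txt, f.txt} staged={a.txt, g.txt}
After op 22 (modify e.txt): modified={b.txt, c.txt, d.txt, e.txt, f.txt} staged={a.txt, g.txt}
After op 23 (modify g.txt): modified={b.txt, c.txt, d.txt, e.txt, f.txt, g.txt} staged={a.txt, g.txt}
After op 24 (modify a.txt): modified={a.txt, b.txt, c.txt, d.txt, e.txt, f.txt, g.txt} staged={a.txt, g.txt}
After op 25 (git add b.txt): modified={a.txt, c.txt, d.txt, e.txt, f.txt, g.txt} staged={a.txt, b.txt, g.txt}

Answer: a.txt, b.txt, g.txt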